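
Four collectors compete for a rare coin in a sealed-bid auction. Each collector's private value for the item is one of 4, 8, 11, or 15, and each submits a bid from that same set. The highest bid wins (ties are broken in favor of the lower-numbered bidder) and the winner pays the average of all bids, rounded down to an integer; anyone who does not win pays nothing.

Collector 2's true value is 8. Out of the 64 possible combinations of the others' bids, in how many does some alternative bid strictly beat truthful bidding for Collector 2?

Others bid (4, 4, 11): truth gives 0; bid 11 gives 1 > 0. Violating.
Others bid (4, 11, 4): truth gives 0; bid 11 gives 1 > 0. Violating.
Others bid (8, 4, 4): truth gives 0; bid 11 gives 2 > 0. Violating.
Others bid (8, 4, 8): truth gives 0; bid 11 gives 1 > 0. Violating.
Others bid (4, 4, 4): truth gives 3; no alternative beats it.
Others bid (4, 4, 8): truth gives 2; no alternative beats it.
(Checking all 64 profiles: 5 have a profitable deviation, 59 do not.)

5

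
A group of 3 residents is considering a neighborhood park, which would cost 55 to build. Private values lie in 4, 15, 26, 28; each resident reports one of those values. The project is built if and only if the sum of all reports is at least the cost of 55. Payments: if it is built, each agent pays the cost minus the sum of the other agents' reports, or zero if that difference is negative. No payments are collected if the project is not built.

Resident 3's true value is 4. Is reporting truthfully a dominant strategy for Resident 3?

Yes

Check each profile of the others' reports and compare truth against every alternative report.
Others report (15, 26): truth gives 0, best alternative gives -10.
Others report (26, 15): truth gives 0, best alternative gives -10.
Others report (15, 28): truth gives 0, best alternative gives -8.
Others report (28, 15): truth gives 0, best alternative gives -8.
Others report (28, 28): truth gives 4, best alternative gives 4.
Others report (26, 28): truth gives 3, best alternative gives 3.
(Remaining 10 profiles checked similarly; truth is weakly best in each.)
In every case the truthful report is at least as good as any alternative, so it is a dominant strategy.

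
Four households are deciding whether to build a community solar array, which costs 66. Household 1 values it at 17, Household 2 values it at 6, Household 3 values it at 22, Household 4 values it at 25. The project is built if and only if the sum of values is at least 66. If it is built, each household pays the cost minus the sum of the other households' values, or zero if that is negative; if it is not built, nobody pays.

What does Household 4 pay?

Total value 70 ≥ cost 66, so the project is built.
The other households' values sum to 45.
Cost minus that sum is 66 - 45 = 21.

21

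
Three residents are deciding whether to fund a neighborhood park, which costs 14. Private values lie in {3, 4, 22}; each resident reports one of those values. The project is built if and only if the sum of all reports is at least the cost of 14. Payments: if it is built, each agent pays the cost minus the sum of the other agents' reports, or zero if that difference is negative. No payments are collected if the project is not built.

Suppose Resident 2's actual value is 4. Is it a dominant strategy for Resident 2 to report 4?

Yes

Check each profile of the others' reports and compare truth against every alternative report.
Others report (3, 22): truth gives 4, best alternative gives 4.
Others report (4, 22): truth gives 4, best alternative gives 4.
Others report (22, 3): truth gives 4, best alternative gives 4.
Others report (22, 4): truth gives 4, best alternative gives 4.
Others report (22, 22): truth gives 4, best alternative gives 4.
Others report (3, 3): truth gives 0, best alternative gives 0.
(Remaining 3 profiles checked similarly; truth is weakly best in each.)
In every case the truthful report is at least as good as any alternative, so it is a dominant strategy.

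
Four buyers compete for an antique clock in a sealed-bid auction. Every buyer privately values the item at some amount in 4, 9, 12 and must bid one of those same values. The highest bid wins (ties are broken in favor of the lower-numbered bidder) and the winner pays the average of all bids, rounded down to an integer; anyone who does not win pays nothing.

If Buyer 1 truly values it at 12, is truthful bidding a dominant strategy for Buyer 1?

Consider the case where Buyer 2 bids 4, Buyer 3 bids 4 and Buyer 4 bids 4.
Truthful bid 12: wins, pays 6, utility 12 - 6 = 6.
Bid 4 instead: wins, pays 4, utility 12 - 4 = 8.
Since 8 > 6, bidding 4 is strictly better here, so truthful bidding is not dominant.

No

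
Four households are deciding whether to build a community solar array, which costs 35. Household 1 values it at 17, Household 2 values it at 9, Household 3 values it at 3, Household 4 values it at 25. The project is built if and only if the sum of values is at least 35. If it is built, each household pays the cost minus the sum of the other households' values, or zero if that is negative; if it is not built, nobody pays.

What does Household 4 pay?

6

Total value 54 ≥ cost 35, so the project is built.
The other households' values sum to 29.
Cost minus that sum is 35 - 29 = 6.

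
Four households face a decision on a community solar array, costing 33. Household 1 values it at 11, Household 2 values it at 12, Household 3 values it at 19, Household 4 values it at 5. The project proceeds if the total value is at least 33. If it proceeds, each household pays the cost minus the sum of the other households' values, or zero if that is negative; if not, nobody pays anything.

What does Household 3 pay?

5

Total value 47 ≥ cost 33, so the project is built.
The other households' values sum to 28.
Cost minus that sum is 33 - 28 = 5.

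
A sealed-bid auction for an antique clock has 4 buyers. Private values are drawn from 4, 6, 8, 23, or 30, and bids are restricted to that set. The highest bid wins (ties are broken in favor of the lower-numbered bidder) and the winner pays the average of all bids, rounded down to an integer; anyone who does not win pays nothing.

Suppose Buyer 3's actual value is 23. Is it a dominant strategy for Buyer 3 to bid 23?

No

Consider the case where Buyer 1 bids 4, Buyer 2 bids 4 and Buyer 4 bids 4.
Truthful bid 23: wins, pays 8, utility 23 - 8 = 15.
Bid 6 instead: wins, pays 4, utility 23 - 4 = 19.
Since 19 > 15, bidding 6 is strictly better here, so truthful bidding is not dominant.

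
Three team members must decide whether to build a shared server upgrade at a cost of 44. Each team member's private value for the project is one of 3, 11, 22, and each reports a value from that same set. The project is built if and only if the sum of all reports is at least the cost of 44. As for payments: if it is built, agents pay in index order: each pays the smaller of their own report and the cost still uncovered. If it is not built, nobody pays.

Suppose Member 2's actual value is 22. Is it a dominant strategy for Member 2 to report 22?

Consider the case where Member 1 reports 11 and Member 3 reports 22.
Truthful report 22: project built, pays 22, utility 22 - 22 = 0.
Report 11 instead: project built, pays 11, utility 22 - 11 = 11.
Since 11 > 0, reporting 11 is strictly better here, so truthful reporting is not dominant.

No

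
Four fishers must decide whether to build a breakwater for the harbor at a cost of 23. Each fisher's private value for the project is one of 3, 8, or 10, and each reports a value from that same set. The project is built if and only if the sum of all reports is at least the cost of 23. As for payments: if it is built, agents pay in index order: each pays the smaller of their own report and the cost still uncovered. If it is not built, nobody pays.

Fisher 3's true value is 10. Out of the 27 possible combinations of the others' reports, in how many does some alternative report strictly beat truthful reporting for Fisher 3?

Others report (3, 3, 10): truth gives 0; report 8 gives 2 > 0. Violating.
Others report (3, 8, 8): truth gives 0; report 8 gives 2 > 0. Violating.
Others report (3, 8, 10): truth gives 0; report 3 gives 7 > 0. Violating.
Others report (3, 10, 3): truth gives 0; report 8 gives 2 > 0. Violating.
Others report (3, 3, 3): truth gives 0; no alternative beats it.
Others report (3, 3, 8): truth gives 0; no alternative beats it.
(Checking all 27 profiles: 19 have a profitable deviation, 8 do not.)

19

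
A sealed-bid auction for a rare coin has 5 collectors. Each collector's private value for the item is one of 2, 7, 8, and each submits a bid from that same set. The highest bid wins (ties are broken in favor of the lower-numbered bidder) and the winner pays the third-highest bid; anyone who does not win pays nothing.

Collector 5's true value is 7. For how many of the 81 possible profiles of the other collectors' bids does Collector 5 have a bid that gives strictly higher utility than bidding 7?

4

Others bid (2, 2, 2, 7): truth gives 0; bid 8 gives 5 > 0. Violating.
Others bid (2, 2, 7, 2): truth gives 0; bid 8 gives 5 > 0. Violating.
Others bid (2, 7, 2, 2): truth gives 0; bid 8 gives 5 > 0. Violating.
Others bid (7, 2, 2, 2): truth gives 0; bid 8 gives 5 > 0. Violating.
Others bid (2, 2, 2, 2): truth gives 5; no alternative beats it.
Others bid (2, 2, 2, 8): truth gives 0; no alternative beats it.
(Checking all 81 profiles: 4 have a profitable deviation, 77 do not.)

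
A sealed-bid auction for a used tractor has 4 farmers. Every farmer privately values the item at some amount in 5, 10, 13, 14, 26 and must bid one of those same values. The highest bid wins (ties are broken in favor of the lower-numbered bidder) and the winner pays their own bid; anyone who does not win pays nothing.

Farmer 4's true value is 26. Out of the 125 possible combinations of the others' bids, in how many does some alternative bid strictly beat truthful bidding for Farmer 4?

Others bid (5, 5, 5): truth gives 0; bid 10 gives 16 > 0. Violating.
Others bid (5, 5, 10): truth gives 0; bid 13 gives 13 > 0. Violating.
Others bid (5, 5, 13): truth gives 0; bid 14 gives 12 > 0. Violating.
Others bid (5, 10, 5): truth gives 0; bid 13 gives 13 > 0. Violating.
Others bid (5, 5, 14): truth gives 0; no alternative beats it.
Others bid (5, 5, 26): truth gives 0; no alternative beats it.
(Checking all 125 profiles: 27 have a profitable deviation, 98 do not.)

27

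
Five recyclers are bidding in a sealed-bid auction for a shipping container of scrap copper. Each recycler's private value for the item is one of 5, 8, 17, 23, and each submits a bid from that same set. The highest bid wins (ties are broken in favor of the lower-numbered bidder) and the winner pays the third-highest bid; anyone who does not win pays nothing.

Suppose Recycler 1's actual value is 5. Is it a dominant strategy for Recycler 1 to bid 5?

Check each profile of the others' bids and compare truth against every alternative bid.
Others bid (5, 5, 8, 8): truth gives 0, best alternative gives -3.
Others bid (5, 8, 5, 8): truth gives 0, best alternative gives -3.
Others bid (5, 8, 8, 5): truth gives 0, best alternative gives -3.
Others bid (5, 8, 8, 8): truth gives 0, best alternative gives -3.
Others bid (8, 5, 5, 8): truth gives 0, best alternative gives -3.
Others bid (8, 5, 8, 5): truth gives 0, best alternative gives -3.
(Remaining 250 profiles checked similarly; truth is weakly best in each.)
In every case the truthful bid is at least as good as any alternative, so it is a dominant strategy.

Yes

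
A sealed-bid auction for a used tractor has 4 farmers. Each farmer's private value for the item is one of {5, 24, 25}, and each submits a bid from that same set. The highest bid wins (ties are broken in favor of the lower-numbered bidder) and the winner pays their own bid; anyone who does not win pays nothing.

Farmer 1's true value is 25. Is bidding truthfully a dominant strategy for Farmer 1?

No

Consider the case where Farmer 2 bids 5, Farmer 3 bids 5 and Farmer 4 bids 5.
Truthful bid 25: wins, pays 25, utility 25 - 25 = 0.
Bid 5 instead: wins, pays 5, utility 25 - 5 = 20.
Since 20 > 0, bidding 5 is strictly better here, so truthful bidding is not dominant.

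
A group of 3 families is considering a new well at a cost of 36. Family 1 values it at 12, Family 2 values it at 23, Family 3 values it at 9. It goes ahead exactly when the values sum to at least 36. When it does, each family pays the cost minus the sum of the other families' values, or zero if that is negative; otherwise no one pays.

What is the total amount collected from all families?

20

Total value 44 ≥ cost 36, so it is built.
Family 1: others sum to 32; max(0, 36 - 32) = 4.
Family 2: others sum to 21; max(0, 36 - 21) = 15.
Family 3: others sum to 35; max(0, 36 - 35) = 1.
Total collected = 4 + 15 + 1 = 20.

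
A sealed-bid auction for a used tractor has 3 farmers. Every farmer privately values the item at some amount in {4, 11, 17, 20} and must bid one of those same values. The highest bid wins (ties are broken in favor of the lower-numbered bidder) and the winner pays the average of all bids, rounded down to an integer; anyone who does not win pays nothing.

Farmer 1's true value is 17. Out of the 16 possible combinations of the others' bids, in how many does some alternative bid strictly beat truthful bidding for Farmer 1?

6

Others bid (4, 4): truth gives 9; bid 4 gives 13 > 9. Violating.
Others bid (4, 11): truth gives 7; bid 11 gives 9 > 7. Violating.
Others bid (4, 20): truth gives 0; bid 20 gives 3 > 0. Violating.
Others bid (11, 4): truth gives 7; bid 11 gives 9 > 7. Violating.
Others bid (4, 17): truth gives 5; no alternative beats it.
Others bid (11, 17): truth gives 2; no alternative beats it.
(Checking all 16 profiles: 6 have a profitable deviation, 10 do not.)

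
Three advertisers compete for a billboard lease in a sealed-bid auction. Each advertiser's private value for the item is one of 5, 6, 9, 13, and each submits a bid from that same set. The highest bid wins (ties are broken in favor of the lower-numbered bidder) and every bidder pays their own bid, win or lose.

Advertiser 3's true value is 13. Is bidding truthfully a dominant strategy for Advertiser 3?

No

Consider the case where Advertiser 1 bids 5 and Advertiser 2 bids 5.
Truthful bid 13: wins, pays 13, utility 13 - 13 = 0.
Bid 6 instead: wins, pays 6, utility 13 - 6 = 7.
Since 7 > 0, bidding 6 is strictly better here, so truthful bidding is not dominant.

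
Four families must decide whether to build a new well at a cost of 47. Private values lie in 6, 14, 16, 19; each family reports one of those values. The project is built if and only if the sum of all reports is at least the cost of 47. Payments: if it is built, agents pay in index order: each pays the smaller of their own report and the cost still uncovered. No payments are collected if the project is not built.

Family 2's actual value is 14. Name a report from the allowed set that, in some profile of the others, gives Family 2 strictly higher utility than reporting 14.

Suppose Family 1 reports 6, Family 3 reports 16 and Family 4 reports 19.
Report 14: project built, pays 14, utility 14 - 14 = 0.
Report 6: project built, pays 6, utility 14 - 6 = 8.
So reporting 6 beats truth here (8 > 0).

6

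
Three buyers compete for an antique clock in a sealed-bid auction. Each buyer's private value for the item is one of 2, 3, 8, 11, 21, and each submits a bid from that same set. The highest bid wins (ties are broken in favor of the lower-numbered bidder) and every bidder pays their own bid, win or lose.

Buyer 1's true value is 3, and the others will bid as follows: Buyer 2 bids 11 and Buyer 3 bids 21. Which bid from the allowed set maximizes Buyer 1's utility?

Bid 2: loses but pays 2, utility -2.
Bid 3: loses but pays 3, utility -3.
Bid 8: loses but pays 8, utility -8.
Bid 11: loses but pays 11, utility -11.
Bid 21: wins, pays 21, utility 3 - 21 = -18.
The best choice is 2 with utility -2.

2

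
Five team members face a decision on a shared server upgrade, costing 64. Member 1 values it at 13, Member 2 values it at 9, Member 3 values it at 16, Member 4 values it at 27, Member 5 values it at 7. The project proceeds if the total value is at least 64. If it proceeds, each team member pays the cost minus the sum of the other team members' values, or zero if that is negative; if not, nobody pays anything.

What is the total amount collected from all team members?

Total value 72 ≥ cost 64, so it is built.
Member 1: others sum to 59; max(0, 64 - 59) = 5.
Member 2: others sum to 63; max(0, 64 - 63) = 1.
Member 3: others sum to 56; max(0, 64 - 56) = 8.
Member 4: others sum to 45; max(0, 64 - 45) = 19.
Member 5: others sum to 65; max(0, 64 - 65) = 0.
Total collected = 5 + 1 + 8 + 19 + 0 = 33.

33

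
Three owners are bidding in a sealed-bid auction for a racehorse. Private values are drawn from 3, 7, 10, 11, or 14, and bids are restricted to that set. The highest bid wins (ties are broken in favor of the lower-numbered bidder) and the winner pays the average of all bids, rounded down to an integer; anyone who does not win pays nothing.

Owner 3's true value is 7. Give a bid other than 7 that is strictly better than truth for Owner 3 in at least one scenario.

10

Suppose Owner 1 bids 3 and Owner 2 bids 7.
Bid 7: loses, pays 0, utility 0.
Bid 10: wins, pays 6, utility 7 - 6 = 1.
So bidding 10 beats truth here (1 > 0).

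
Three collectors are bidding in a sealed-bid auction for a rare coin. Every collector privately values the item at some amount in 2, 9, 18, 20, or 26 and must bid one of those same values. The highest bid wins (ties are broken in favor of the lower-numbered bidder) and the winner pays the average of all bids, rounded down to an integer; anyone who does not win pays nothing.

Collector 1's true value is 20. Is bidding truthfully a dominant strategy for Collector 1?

Consider the case where Collector 2 bids 2 and Collector 3 bids 2.
Truthful bid 20: wins, pays 8, utility 20 - 8 = 12.
Bid 2 instead: wins, pays 2, utility 20 - 2 = 18.
Since 18 > 12, bidding 2 is strictly better here, so truthful bidding is not dominant.

No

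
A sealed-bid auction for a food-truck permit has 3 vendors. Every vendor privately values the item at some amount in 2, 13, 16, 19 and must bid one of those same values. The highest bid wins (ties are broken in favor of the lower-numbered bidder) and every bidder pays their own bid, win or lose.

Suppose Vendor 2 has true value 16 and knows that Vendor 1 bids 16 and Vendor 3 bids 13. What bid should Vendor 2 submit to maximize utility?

Bid 2: loses but pays 2, utility -2.
Bid 13: loses but pays 13, utility -13.
Bid 16: loses but pays 16, utility -16.
Bid 19: wins, pays 19, utility 16 - 19 = -3.
The best choice is 2 with utility -2.

2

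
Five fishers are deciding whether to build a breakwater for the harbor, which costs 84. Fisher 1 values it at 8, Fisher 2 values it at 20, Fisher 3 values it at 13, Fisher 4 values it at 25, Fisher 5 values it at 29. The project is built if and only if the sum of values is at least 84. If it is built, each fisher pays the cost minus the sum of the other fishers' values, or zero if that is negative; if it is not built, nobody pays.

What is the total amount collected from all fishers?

43

Total value 95 ≥ cost 84, so it is built.
Fisher 1: others sum to 87; max(0, 84 - 87) = 0.
Fisher 2: others sum to 75; max(0, 84 - 75) = 9.
Fisher 3: others sum to 82; max(0, 84 - 82) = 2.
Fisher 4: others sum to 70; max(0, 84 - 70) = 14.
Fisher 5: others sum to 66; max(0, 84 - 66) = 18.
Total collected = 0 + 9 + 2 + 14 + 18 = 43.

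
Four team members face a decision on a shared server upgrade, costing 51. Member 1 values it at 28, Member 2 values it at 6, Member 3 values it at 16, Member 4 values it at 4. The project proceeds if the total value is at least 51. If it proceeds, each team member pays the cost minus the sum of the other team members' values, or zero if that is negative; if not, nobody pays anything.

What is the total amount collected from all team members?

Total value 54 ≥ cost 51, so it is built.
Member 1: others sum to 26; max(0, 51 - 26) = 25.
Member 2: others sum to 48; max(0, 51 - 48) = 3.
Member 3: others sum to 38; max(0, 51 - 38) = 13.
Member 4: others sum to 50; max(0, 51 - 50) = 1.
Total collected = 25 + 3 + 13 + 1 = 42.

42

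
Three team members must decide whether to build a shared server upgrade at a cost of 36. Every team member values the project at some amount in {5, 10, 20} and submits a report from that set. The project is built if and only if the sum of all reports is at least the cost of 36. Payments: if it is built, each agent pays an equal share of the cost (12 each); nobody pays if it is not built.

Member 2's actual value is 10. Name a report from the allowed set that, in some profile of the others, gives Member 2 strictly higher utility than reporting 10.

Suppose Member 1 reports 10 and Member 3 reports 20.
Report 10: project built, pays 12, utility 10 - 12 = -2.
Report 5: project not built, utility 0.
So reporting 5 beats truth here (0 > -2).

5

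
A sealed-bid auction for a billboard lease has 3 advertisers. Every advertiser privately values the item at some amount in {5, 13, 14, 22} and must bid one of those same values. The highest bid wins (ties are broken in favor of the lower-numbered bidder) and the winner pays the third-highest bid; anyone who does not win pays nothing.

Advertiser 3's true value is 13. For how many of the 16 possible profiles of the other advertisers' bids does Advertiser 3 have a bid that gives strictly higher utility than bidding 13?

4

Others bid (5, 13): truth gives 0; bid 14 gives 8 > 0. Violating.
Others bid (5, 14): truth gives 0; bid 22 gives 8 > 0. Violating.
Others bid (13, 5): truth gives 0; bid 14 gives 8 > 0. Violating.
Others bid (14, 5): truth gives 0; bid 22 gives 8 > 0. Violating.
Others bid (5, 5): truth gives 8; no alternative beats it.
Others bid (5, 22): truth gives 0; no alternative beats it.
(Checking all 16 profiles: 4 have a profitable deviation, 12 do not.)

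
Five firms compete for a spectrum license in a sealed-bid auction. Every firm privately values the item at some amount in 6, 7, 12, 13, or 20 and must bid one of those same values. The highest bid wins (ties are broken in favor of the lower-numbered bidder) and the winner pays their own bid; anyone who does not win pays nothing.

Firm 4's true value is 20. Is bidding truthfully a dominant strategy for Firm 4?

No

Consider the case where Firm 1 bids 6, Firm 2 bids 6, Firm 3 bids 6 and Firm 5 bids 6.
Truthful bid 20: wins, pays 20, utility 20 - 20 = 0.
Bid 7 instead: wins, pays 7, utility 20 - 7 = 13.
Since 13 > 0, bidding 7 is strictly better here, so truthful bidding is not dominant.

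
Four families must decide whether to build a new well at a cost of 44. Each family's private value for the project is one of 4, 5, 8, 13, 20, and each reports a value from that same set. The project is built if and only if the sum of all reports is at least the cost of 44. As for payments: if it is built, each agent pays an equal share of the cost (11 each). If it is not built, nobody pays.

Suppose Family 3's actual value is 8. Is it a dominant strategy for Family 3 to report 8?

No

Consider the case where Family 1 reports 4, Family 2 reports 13 and Family 4 reports 20.
Truthful report 8: project built, pays 11, utility 8 - 11 = -3.
Report 4 instead: project not built, utility 0.
Since 0 > -3, reporting 4 is strictly better here, so truthful reporting is not dominant.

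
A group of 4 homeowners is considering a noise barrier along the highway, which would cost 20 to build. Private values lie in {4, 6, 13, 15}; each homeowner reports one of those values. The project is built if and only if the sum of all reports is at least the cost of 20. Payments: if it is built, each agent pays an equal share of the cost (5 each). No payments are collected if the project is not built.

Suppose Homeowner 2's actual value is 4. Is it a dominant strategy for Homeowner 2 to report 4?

Check each profile of the others' reports and compare truth against every alternative report.
Others report (4, 4, 6): truth gives 0, best alternative gives -1.
Others report (4, 6, 4): truth gives 0, best alternative gives -1.
Others report (6, 4, 4): truth gives 0, best alternative gives -1.
Others report (4, 4, 13): truth gives -1, best alternative gives -1.
Others report (4, 4, 15): truth gives -1, best alternative gives -1.
Others report (4, 6, 6): truth gives -1, best alternative gives -1.
(Remaining 58 profiles checked similarly; truth is weakly best in each.)
In every case the truthful report is at least as good as any alternative, so it is a dominant strategy.

Yes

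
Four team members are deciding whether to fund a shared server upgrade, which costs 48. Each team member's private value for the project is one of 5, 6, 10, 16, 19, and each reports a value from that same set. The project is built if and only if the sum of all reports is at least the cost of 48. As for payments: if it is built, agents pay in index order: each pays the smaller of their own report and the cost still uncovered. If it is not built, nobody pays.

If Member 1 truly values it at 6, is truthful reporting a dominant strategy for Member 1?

No

Consider the case where Member 2 reports 5, Member 3 reports 19 and Member 4 reports 19.
Truthful report 6: project built, pays 6, utility 6 - 6 = 0.
Report 5 instead: project built, pays 5, utility 6 - 5 = 1.
Since 1 > 0, reporting 5 is strictly better here, so truthful reporting is not dominant.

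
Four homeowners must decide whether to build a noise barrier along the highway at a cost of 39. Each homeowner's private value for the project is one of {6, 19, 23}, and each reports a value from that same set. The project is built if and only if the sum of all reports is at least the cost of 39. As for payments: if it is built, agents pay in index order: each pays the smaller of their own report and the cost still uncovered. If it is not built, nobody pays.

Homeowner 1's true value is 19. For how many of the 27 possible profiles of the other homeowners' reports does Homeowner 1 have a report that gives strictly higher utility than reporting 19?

Others report (6, 6, 23): truth gives 0; report 6 gives 13 > 0. Violating.
Others report (6, 19, 19): truth gives 0; report 6 gives 13 > 0. Violating.
Others report (6, 19, 23): truth gives 0; report 6 gives 13 > 0. Violating.
Others report (6, 23, 6): truth gives 0; report 6 gives 13 > 0. Violating.
Others report (6, 6, 6): truth gives 0; no alternative beats it.
Others report (6, 6, 19): truth gives 0; no alternative beats it.
(Checking all 27 profiles: 23 have a profitable deviation, 4 do not.)

23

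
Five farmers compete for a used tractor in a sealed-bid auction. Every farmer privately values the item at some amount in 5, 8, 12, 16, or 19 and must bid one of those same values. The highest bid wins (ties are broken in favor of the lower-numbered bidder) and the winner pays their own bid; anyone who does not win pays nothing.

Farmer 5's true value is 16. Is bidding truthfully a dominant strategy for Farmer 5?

No

Consider the case where Farmer 1 bids 5, Farmer 2 bids 5, Farmer 3 bids 5 and Farmer 4 bids 5.
Truthful bid 16: wins, pays 16, utility 16 - 16 = 0.
Bid 8 instead: wins, pays 8, utility 16 - 8 = 8.
Since 8 > 0, bidding 8 is strictly better here, so truthful bidding is not dominant.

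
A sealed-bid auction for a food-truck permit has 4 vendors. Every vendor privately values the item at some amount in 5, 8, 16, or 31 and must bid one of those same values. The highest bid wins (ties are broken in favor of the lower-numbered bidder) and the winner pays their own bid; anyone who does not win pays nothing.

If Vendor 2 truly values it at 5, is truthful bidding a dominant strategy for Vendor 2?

Yes

Check each profile of the others' bids and compare truth against every alternative bid.
Others bid (5, 5, 5): truth gives 0, best alternative gives -3.
Others bid (5, 5, 8): truth gives 0, best alternative gives -3.
Others bid (5, 8, 5): truth gives 0, best alternative gives -3.
Others bid (5, 8, 8): truth gives 0, best alternative gives -3.
Others bid (5, 5, 16): truth gives 0, best alternative gives 0.
Others bid (5, 5, 31): truth gives 0, best alternative gives 0.
(Remaining 58 profiles checked similarly; truth is weakly best in each.)
In every case the truthful bid is at least as good as any alternative, so it is a dominant strategy.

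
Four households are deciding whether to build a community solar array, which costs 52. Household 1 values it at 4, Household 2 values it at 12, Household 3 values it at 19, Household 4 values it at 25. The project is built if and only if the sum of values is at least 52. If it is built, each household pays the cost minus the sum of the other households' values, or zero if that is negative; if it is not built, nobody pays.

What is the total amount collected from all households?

Total value 60 ≥ cost 52, so it is built.
Household 1: others sum to 56; max(0, 52 - 56) = 0.
Household 2: others sum to 48; max(0, 52 - 48) = 4.
Household 3: others sum to 41; max(0, 52 - 41) = 11.
Household 4: others sum to 35; max(0, 52 - 35) = 17.
Total collected = 0 + 4 + 11 + 17 = 32.

32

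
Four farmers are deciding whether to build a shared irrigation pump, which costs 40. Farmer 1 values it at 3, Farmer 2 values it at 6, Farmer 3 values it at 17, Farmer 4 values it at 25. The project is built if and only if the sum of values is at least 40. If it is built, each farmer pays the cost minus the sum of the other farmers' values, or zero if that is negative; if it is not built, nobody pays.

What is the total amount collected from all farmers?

20

Total value 51 ≥ cost 40, so it is built.
Farmer 1: others sum to 48; max(0, 40 - 48) = 0.
Farmer 2: others sum to 45; max(0, 40 - 45) = 0.
Farmer 3: others sum to 34; max(0, 40 - 34) = 6.
Farmer 4: others sum to 26; max(0, 40 - 26) = 14.
Total collected = 0 + 0 + 6 + 14 = 20.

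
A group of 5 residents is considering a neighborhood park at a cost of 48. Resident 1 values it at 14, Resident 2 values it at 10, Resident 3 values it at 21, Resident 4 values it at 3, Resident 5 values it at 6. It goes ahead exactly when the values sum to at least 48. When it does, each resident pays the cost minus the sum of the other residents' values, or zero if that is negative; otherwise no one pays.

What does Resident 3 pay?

Total value 54 ≥ cost 48, so the project is built.
The other residents' values sum to 33.
Cost minus that sum is 48 - 33 = 15.

15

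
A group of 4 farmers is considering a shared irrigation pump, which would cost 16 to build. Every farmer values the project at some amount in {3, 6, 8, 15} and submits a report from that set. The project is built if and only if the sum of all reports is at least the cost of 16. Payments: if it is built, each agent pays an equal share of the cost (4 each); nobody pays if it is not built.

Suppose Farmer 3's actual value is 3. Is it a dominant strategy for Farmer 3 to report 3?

Check each profile of the others' reports and compare truth against every alternative report.
Others report (3, 3, 6): truth gives 0, best alternative gives -1.
Others report (3, 6, 3): truth gives 0, best alternative gives -1.
Others report (6, 3, 3): truth gives 0, best alternative gives -1.
Others report (3, 3, 8): truth gives -1, best alternative gives -1.
Others report (3, 3, 15): truth gives -1, best alternative gives -1.
Others report (3, 6, 6): truth gives -1, best alternative gives -1.
(Remaining 58 profiles checked similarly; truth is weakly best in each.)
In every case the truthful report is at least as good as any alternative, so it is a dominant strategy.

Yes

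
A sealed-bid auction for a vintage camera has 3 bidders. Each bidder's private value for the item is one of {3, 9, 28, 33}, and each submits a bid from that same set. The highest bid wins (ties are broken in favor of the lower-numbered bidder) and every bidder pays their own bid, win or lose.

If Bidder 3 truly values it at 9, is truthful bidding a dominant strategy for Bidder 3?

Consider the case where Bidder 1 bids 3 and Bidder 2 bids 9.
Truthful bid 9: loses but pays 9, utility -9.
Bid 3 instead: loses but pays 3, utility -3.
Since -3 > -9, bidding 3 is strictly better here, so truthful bidding is not dominant.

No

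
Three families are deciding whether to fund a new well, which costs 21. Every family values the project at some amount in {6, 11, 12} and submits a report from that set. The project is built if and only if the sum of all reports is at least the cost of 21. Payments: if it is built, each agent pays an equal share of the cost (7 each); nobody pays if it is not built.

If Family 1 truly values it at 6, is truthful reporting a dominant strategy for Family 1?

Check each profile of the others' reports and compare truth against every alternative report.
Others report (6, 6): truth gives 0, best alternative gives -1.
Others report (6, 11): truth gives -1, best alternative gives -1.
Others report (6, 12): truth gives -1, best alternative gives -1.
Others report (11, 6): truth gives -1, best alternative gives -1.
Others report (11, 11): truth gives -1, best alternative gives -1.
Others report (11, 12): truth gives -1, best alternative gives -1.
(Remaining 3 profiles checked similarly; truth is weakly best in each.)
In every case the truthful report is at least as good as any alternative, so it is a dominant strategy.

Yes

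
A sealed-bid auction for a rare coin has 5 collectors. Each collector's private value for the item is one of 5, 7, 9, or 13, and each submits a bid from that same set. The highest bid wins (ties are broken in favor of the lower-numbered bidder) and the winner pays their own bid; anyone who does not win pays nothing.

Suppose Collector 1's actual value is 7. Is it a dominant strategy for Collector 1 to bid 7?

No

Consider the case where Collector 2 bids 5, Collector 3 bids 5, Collector 4 bids 5 and Collector 5 bids 5.
Truthful bid 7: wins, pays 7, utility 7 - 7 = 0.
Bid 5 instead: wins, pays 5, utility 7 - 5 = 2.
Since 2 > 0, bidding 5 is strictly better here, so truthful bidding is not dominant.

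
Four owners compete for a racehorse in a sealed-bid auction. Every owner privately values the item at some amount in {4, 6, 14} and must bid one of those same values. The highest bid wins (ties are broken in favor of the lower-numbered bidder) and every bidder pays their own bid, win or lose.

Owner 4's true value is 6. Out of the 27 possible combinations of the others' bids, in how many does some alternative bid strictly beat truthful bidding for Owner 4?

Others bid (4, 4, 6): truth gives -6; bid 4 gives -4 > -6. Violating.
Others bid (4, 4, 14): truth gives -6; bid 4 gives -4 > -6. Violating.
Others bid (4, 6, 4): truth gives -6; bid 4 gives -4 > -6. Violating.
Others bid (4, 6, 6): truth gives -6; bid 4 gives -4 > -6. Violating.
Others bid (4, 4, 4): truth gives 0; no alternative beats it.
(Checking all 27 profiles: 26 have a profitable deviation, 1 does not.)

26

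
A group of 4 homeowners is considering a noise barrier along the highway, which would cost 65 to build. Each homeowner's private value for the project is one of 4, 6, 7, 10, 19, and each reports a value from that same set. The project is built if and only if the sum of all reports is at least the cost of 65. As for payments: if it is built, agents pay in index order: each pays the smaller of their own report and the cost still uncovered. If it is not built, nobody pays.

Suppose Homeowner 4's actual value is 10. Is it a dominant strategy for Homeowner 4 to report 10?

Yes

Check each profile of the others' reports and compare truth against every alternative report.
Others report (19, 19, 19): truth gives 2, best alternative gives 2.
Others report (4, 4, 4): truth gives 0, best alternative gives 0.
Others report (4, 4, 6): truth gives 0, best alternative gives 0.
Others report (4, 4, 7): truth gives 0, best alternative gives 0.
Others report (4, 4, 10): truth gives 0, best alternative gives 0.
Others report (4, 4, 19): truth gives 0, best alternative gives 0.
(Remaining 119 profiles checked similarly; truth is weakly best in each.)
In every case the truthful report is at least as good as any alternative, so it is a dominant strategy.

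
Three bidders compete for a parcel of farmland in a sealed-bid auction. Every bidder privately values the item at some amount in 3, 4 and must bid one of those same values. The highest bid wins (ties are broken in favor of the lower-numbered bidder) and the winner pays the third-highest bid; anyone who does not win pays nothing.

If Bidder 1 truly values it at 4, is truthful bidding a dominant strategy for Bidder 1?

Check each profile of the others' bids and compare truth against every alternative bid.
Others bid (3, 4): truth gives 1, best alternative gives 0.
Others bid (4, 3): truth gives 1, best alternative gives 0.
Others bid (3, 3): truth gives 1, best alternative gives 1.
Others bid (4, 4): truth gives 0, best alternative gives 0.
In every case the truthful bid is at least as good as any alternative, so it is a dominant strategy.

Yes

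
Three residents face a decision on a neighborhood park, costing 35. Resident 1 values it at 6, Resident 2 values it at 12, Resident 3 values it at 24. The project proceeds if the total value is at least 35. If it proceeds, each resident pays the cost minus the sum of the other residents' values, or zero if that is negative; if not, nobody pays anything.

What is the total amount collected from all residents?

22

Total value 42 ≥ cost 35, so it is built.
Resident 1: others sum to 36; max(0, 35 - 36) = 0.
Resident 2: others sum to 30; max(0, 35 - 30) = 5.
Resident 3: others sum to 18; max(0, 35 - 18) = 17.
Total collected = 0 + 5 + 17 = 22.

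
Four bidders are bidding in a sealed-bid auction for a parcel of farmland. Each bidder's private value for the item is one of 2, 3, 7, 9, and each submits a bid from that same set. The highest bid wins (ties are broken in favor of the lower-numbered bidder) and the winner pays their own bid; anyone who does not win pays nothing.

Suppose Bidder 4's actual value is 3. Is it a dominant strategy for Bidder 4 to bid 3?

Check each profile of the others' bids and compare truth against every alternative bid.
Others bid (2, 2, 2): truth gives 0, best alternative gives 0.
Others bid (2, 2, 3): truth gives 0, best alternative gives 0.
Others bid (2, 2, 7): truth gives 0, best alternative gives 0.
Others bid (2, 2, 9): truth gives 0, best alternative gives 0.
Others bid (2, 3, 2): truth gives 0, best alternative gives 0.
Others bid (2, 3, 3): truth gives 0, best alternative gives 0.
(Remaining 58 profiles checked similarly; truth is weakly best in each.)
In every case the truthful bid is at least as good as any alternative, so it is a dominant strategy.

Yes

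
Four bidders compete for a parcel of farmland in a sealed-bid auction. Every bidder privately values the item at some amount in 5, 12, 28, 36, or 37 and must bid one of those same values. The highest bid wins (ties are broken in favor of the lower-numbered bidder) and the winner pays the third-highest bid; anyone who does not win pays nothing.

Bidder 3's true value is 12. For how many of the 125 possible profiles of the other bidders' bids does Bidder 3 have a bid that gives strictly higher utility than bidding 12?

Others bid (5, 5, 28): truth gives 0; bid 28 gives 7 > 0. Violating.
Others bid (5, 5, 36): truth gives 0; bid 36 gives 7 > 0. Violating.
Others bid (5, 5, 37): truth gives 0; bid 37 gives 7 > 0. Violating.
Others bid (5, 12, 5): truth gives 0; bid 28 gives 7 > 0. Violating.
Others bid (5, 5, 5): truth gives 7; no alternative beats it.
Others bid (5, 5, 12): truth gives 7; no alternative beats it.
(Checking all 125 profiles: 9 have a profitable deviation, 116 do not.)

9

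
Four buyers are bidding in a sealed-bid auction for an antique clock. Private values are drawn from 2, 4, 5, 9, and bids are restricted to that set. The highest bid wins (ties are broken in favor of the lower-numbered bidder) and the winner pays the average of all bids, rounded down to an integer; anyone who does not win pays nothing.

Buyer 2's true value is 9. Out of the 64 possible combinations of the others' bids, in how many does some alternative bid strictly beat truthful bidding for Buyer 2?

Others bid (2, 2, 2): truth gives 6; bid 4 gives 7 > 6. Violating.
Others bid (2, 2, 4): truth gives 5; bid 4 gives 6 > 5. Violating.
Others bid (2, 2, 5): truth gives 5; bid 5 gives 6 > 5. Violating.
Others bid (2, 4, 2): truth gives 5; bid 4 gives 6 > 5. Violating.
Others bid (2, 2, 9): truth gives 4; no alternative beats it.
Others bid (2, 4, 9): truth gives 3; no alternative beats it.
(Checking all 64 profiles: 18 have a profitable deviation, 46 do not.)

18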